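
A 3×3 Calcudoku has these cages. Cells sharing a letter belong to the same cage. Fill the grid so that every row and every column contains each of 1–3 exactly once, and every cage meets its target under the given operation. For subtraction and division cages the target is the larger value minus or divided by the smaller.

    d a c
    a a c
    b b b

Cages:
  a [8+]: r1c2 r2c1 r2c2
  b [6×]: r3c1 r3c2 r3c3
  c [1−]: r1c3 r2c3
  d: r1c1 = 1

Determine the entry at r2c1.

3

Cage d is given, so r1c1 = 1.
Cage a has sum 8; hence r1c2 = 3.
Row 1 now contains 3; hence r1c3 = 2.
Cage a has sum 8, so r2c1 = 3.
Cage a has sum 8; hence r2c2 = 2.
3 is placed in row 2, so r2c3 = 1.
Column 1 already has 3, leaving r3c1 = 2.
Column 2 already has 2; hence r3c2 = 1.
Column 3 now contains 1, so r3c3 = 3.
Completed grid: 1 3 2 / 3 2 1 / 2 1 3.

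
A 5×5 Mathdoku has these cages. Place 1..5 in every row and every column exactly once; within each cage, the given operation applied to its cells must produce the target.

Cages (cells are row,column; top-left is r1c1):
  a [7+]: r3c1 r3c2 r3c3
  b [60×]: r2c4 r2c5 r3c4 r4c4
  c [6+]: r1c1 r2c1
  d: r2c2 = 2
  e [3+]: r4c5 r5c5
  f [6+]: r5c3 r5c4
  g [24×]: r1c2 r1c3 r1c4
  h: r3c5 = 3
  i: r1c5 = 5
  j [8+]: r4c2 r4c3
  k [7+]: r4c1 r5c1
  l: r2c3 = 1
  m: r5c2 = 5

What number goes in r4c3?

5

Cage i is given, which forces r1c5 = 5.
Cage d is a single given cell, which forces r2c2 = 2.
Cage l is given, so r2c3 = 1.
H is a freebie, leaving r3c5 = 3.
Cage m is a single given cell, leaving r5c2 = 5.
Column 5 now contains 3, leaving r2c5 = 4.
Column 2 now contains 5, so r4c2 = 3.
Cage j needs two cells with sum 8, which forces r4c3 = 5.
Row 4 now contains 5, leaving r4c4 = 1.
1 is placed in row 4, leaving r4c5 = 2.
Column 5 already has 2, leaving r5c5 = 1.
Cage c's pair has sum 6, so r1c1 = 1.
Column 2 already has 3, so r1c2 = 4.
Row 2 now contains 4, which forces r2c1 = 5.
Cage b has product 60, so r2c4 = 3.
Column 2 now contains 4, so r3c2 = 1.
Column 4 already has 1, so r3c4 = 5.
Row 4 now contains 5, which forces r4c1 = 4.
Cage k needs two cells with sum 7, so r5c1 = 3.
Cage g needs product 24, so r1c3 = 3.
Column 4 now contains 3, so r1c4 = 2.
Column 1 now contains 4, leaving r3c1 = 2.
Cage a needs sum 7, which forces r3c3 = 4.
Column 3 now contains 4; hence r5c3 = 2.
2 is placed in column 4, leaving r5c4 = 4.
Filled in: 1 4 3 2 5 / 5 2 1 3 4 / 2 1 4 5 3 / 4 3 5 1 2 / 3 5 2 4 1.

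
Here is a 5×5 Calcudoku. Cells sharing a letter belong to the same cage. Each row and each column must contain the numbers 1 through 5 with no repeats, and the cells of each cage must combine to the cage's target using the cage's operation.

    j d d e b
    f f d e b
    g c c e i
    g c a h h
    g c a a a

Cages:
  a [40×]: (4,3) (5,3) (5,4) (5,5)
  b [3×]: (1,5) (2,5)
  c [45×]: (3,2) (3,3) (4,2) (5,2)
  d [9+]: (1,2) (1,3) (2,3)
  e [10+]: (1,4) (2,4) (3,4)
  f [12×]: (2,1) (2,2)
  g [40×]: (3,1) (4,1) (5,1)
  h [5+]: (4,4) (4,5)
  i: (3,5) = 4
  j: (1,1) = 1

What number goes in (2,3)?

2

Cage j is a single given cell; hence (1,1) = 1.
Row 1 already has 1, which forces (1,5) = 3.
Column 5 now contains 3, leaving (2,5) = 1.
Cage c has product 45, leaving (3,3) = 3.
Cage i is given; hence (3,5) = 4.
Column 5 already has 4; hence (4,5) = 2.
Column 5 already has 2, which forces (5,5) = 5.
Cage d needs sum 9, so (1,2) = 2.
Cage d needs sum 9, leaving (1,3) = 5.
Row 1 now contains 5, which forces (1,4) = 4.
The 3 cells of cage d must have sum 9, which forces (2,3) = 2.
The two cells of cage h must have sum 5, leaving (4,4) = 3.
3 is placed in column 4, so (2,4) = 5.
The 3 cells of cage e must have sum 10, which forces (3,4) = 1.
Cage c has product 45, leaving (5,2) = 3.
Cage a has product 40; hence (5,4) = 2.
Cage f's pair has product 12, leaving (2,1) = 3.
Column 2 now contains 3, so (2,2) = 4.
The 3 cells of cage g must have product 40; hence (3,1) = 2.
1 is placed in row 3, so (3,2) = 5.
Cage g has product 40, so (4,1) = 5.
The 4 cells of cage c must have product 45, which forces (4,2) = 1.
Row 4 now contains 1, so (4,3) = 4.
Row 5 now contains 2, so (5,1) = 4.
Column 3 now contains 4, which forces (5,3) = 1.
Filled in: 1 2 5 4 3 / 3 4 2 5 1 / 2 5 3 1 4 / 5 1 4 3 2 / 4 3 1 2 5.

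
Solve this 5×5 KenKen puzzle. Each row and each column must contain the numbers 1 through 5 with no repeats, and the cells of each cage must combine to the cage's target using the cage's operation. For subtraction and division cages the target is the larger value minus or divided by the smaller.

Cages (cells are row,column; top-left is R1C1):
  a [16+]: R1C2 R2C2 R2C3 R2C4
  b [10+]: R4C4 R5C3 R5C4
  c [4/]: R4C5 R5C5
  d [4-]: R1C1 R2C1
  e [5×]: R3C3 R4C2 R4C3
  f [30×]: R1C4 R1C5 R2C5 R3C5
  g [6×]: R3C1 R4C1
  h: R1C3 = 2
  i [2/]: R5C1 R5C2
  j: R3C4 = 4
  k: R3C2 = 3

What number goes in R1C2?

Cage h is given; hence R1C3 = 2.
K is a freebie; hence R3C2 = 3.
The 3 cells of cage e must have product 5, leaving R3C3 = 1.
Cage j is a single given cell; hence R3C4 = 4.
Cage e has product 5, which forces R4C2 = 1.
Cage e needs product 5; hence R4C3 = 5.
1 is placed in row 4, which forces R4C5 = 4.
Column 5 already has 4, leaving R5C5 = 1.
The 4 cells of cage f must have product 30; hence R1C4 = 1.
Cage a has sum 16; hence R2C3 = 4.
Row 3 already has 3, which forces R3C1 = 2.
Row 3 now contains 2, so R3C5 = 5.
Cage g needs two cells with product 6, which forces R4C1 = 3.
The 3 cells of cage b must have sum 10; hence R4C4 = 2.
2 is placed in column 1; hence R5C1 = 4.
Row 5 now contains 4, which forces R5C2 = 2.
Cage b has sum 10, leaving R5C3 = 3.
Cage b has sum 10, which forces R5C4 = 5.
1 is placed in row 1, so R1C1 = 5.
Cage a has sum 16, leaving R1C2 = 4.
5 is placed in column 5, so R1C5 = 3.
Cage d's pair has difference 4, so R2C1 = 1.
Column 2 already has 2; hence R2C2 = 5.
Column 4 already has 5, leaving R2C4 = 3.
The 4 cells of cage f must have product 30, which forces R2C5 = 2.
Filled in: 5 4 2 1 3 / 1 5 4 3 2 / 2 3 1 4 5 / 3 1 5 2 4 / 4 2 3 5 1.

4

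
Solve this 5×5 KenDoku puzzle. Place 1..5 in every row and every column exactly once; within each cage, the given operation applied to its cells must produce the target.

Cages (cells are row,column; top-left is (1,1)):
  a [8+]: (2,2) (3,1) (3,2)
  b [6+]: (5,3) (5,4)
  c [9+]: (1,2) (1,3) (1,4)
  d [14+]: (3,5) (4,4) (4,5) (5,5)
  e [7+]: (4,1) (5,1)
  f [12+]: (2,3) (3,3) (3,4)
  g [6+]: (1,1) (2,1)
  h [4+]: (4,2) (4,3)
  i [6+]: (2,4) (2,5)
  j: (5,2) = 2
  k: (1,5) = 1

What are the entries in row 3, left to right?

Cage k is a single given cell; hence (1,5) = 1.
Cage j is a single given cell; hence (5,2) = 2.
Row 1 needs a 5, and only (1,1) is open for it.
The two cells of cage g must have sum 6, leaving (2,1) = 1.
Cage a needs sum 8, leaving (3,2) = 1.
Column 2 now contains 1, leaving (4,2) = 3.
Row 4 now contains 3, so (4,3) = 1.
Column 3 already has 1, which forces (5,3) = 5.
Row 5 already has 5, leaving (5,4) = 1.
Column 2 now contains 3, which forces (1,2) = 4.
Column 2 already has 4, which forces (2,2) = 5.
Cage f has sum 12, which forces (3,4) = 5.
Row 4 now contains 3, so (4,1) = 4.
Row 4 now contains 4, which forces (4,4) = 2.
Row 4 now contains 2, so (4,5) = 5.
Cage e needs two cells with sum 7, which forces (5,1) = 3.
Row 5 already has 3, so (5,5) = 4.
The 3 cells of cage c must have sum 9, leaving (1,3) = 2.
Column 4 now contains 2, leaving (1,4) = 3.
Column 4 now contains 2, leaving (2,4) = 4.
Column 5 already has 4; hence (2,5) = 2.
Column 1 already has 3; hence (3,1) = 2.
The 4 cells of cage d must have sum 14; hence (3,5) = 3.
Row 2 already has 4; hence (2,3) = 3.
3 is placed in row 3; hence (3,3) = 4.
Filled in: 5 4 2 3 1 / 1 5 3 4 2 / 2 1 4 5 3 / 4 3 1 2 5 / 3 2 5 1 4.

2 1 4 5 3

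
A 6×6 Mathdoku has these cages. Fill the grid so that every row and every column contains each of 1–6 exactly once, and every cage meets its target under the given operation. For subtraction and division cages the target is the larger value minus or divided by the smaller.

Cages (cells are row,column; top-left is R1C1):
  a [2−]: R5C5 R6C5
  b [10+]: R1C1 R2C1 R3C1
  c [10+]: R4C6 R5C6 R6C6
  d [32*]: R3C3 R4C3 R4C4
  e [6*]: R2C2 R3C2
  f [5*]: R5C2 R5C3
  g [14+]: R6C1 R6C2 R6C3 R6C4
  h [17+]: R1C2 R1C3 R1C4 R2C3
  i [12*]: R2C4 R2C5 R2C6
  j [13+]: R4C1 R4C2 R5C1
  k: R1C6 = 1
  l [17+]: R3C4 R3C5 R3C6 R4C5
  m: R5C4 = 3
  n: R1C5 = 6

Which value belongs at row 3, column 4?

5

Cage n is a single given cell; hence R1C5 = 6.
Cage k is a single given cell, which forces R1C6 = 1.
Cage d needs product 32, so R3C3 = 4.
Cage d has product 32, so R4C3 = 2.
Cage d has product 32, so R4C4 = 4.
Cage m is given, so R5C4 = 3.
The 4 cells of cage h must have sum 17, so R1C2 = 4.
Row 4 needs a 1, and only R4C1 is open for it.
The 3 cells of cage j must have sum 13, leaving R4C2 = 6.
Cage j has sum 13, so R5C1 = 6.
Row 3 needs a 1, and only R3C5 is open for it.
Cage i needs product 12, leaving R2C4 = 1.
Cage l needs sum 17, so R4C5 = 5.
Row 4 already has 5, so R4C6 = 3.
The only place for 4 in row 2 is R2C6.
Cage i has product 12; hence R2C5 = 3.
Row 2 already has 3, so R2C2 = 2.
Cage e's pair has product 6; hence R3C2 = 3.
Cage b has sum 10; hence R1C1 = 3.
3 is placed in row 1, which forces R1C3 = 5.
Row 1 now contains 5, so R1C4 = 2.
Row 2 already has 2; hence R2C1 = 5.
5 is placed in column 3, leaving R2C3 = 6.
Cage b needs sum 10, so R3C1 = 2.
5 is placed in column 3, so R5C3 = 1.
Column 1 now contains 2; hence R6C1 = 4.
1 is placed in column 3, which forces R6C3 = 3.
4 is placed in row 6, leaving R6C5 = 2.
Row 6 already has 2, which forces R6C6 = 5.
The 4 cells of cage l must have sum 17; hence R3C4 = 5.
Column 6 now contains 5, which forces R3C6 = 6.
Row 5 now contains 1, so R5C2 = 5.
2 is placed in column 5; hence R5C5 = 4.
Column 6 now contains 5, which forces R5C6 = 2.
5 is placed in row 6; hence R6C2 = 1.
5 is placed in row 6, leaving R6C4 = 6.
Completed grid: 3 4 5 2 6 1 / 5 2 6 1 3 4 / 2 3 4 5 1 6 / 1 6 2 4 5 3 / 6 5 1 3 4 2 / 4 1 3 6 2 5.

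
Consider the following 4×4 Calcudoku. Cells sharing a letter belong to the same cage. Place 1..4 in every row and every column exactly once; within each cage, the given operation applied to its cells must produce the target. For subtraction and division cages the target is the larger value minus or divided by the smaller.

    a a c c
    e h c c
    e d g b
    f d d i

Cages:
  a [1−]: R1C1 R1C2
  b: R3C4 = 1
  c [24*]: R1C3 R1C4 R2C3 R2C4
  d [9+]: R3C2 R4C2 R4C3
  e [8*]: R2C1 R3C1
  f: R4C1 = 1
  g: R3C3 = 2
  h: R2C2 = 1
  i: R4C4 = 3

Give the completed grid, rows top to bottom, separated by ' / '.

Cage h is a single given cell, which forces R2C2 = 1.
Cage g is given, which forces R3C3 = 2.
Cage b is a single given cell, leaving R3C4 = 1.
F is a freebie, so R4C1 = 1.
Cage i is a single given cell, so R4C4 = 3.
Cage c has product 24, leaving R1C3 = 1.
The two cells of cage e must have product 8; hence R2C1 = 2.
Cage c needs product 24, so R2C3 = 3.
Row 2 now contains 2, leaving R2C4 = 4.
Row 3 already has 2, so R3C1 = 4.
Cage d has sum 9, leaving R3C2 = 3.
Cage d has sum 9; hence R4C2 = 2.
3 is placed in row 4, so R4C3 = 4.
4 is placed in column 1, so R1C1 = 3.
2 is placed in column 2, leaving R1C2 = 4.
Column 4 now contains 4, leaving R1C4 = 2.

3 4 1 2 / 2 1 3 4 / 4 3 2 1 / 1 2 4 3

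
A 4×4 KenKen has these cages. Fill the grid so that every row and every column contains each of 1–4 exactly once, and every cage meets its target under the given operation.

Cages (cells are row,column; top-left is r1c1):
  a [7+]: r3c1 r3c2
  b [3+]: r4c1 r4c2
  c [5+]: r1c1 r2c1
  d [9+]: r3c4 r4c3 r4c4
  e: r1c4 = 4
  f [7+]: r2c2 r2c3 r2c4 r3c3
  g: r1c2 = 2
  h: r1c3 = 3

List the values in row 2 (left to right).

4 3 2 1

Cage g is a single given cell, so r1c2 = 2.
H is a freebie, leaving r1c3 = 3.
Cage e is a single given cell, so r1c4 = 4.
3 is placed in column 3, leaving r2c3 = 2.
Cage f has sum 7; hence r3c3 = 1.
Column 2 now contains 2, which forces r4c2 = 1.
Column 3 already has 2, leaving r4c3 = 4.
Row 1 already has 4, leaving r1c1 = 1.
Cage c's pair has sum 5; hence r2c1 = 4.
Column 2 already has 1, leaving r2c2 = 3.
Cage f has sum 7; hence r2c4 = 1.
Column 1 now contains 4, leaving r3c1 = 3.
3 is placed in column 2, so r3c2 = 4.
Row 3 now contains 3, which forces r3c4 = 2.
Row 4 already has 1, which forces r4c1 = 2.
2 is placed in column 4, so r4c4 = 3.
Completed grid: 1 2 3 4 / 4 3 2 1 / 3 4 1 2 / 2 1 4 3.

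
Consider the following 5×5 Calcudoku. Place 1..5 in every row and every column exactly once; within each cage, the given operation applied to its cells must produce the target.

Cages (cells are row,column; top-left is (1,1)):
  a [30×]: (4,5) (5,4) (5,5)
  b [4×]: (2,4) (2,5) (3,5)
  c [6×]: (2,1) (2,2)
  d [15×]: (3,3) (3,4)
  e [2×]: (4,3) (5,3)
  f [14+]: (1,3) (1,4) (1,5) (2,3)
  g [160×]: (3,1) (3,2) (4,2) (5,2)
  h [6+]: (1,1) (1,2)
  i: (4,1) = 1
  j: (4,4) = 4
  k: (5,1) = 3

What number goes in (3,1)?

The 4 cells of cage g must have product 160, which forces (3,1) = 4.
Cage i is a single given cell, which forces (4,1) = 1.
Row 4 already has 1, leaving (4,3) = 2.
Cage j is a single given cell, so (4,4) = 4.
Cage k is given, so (5,1) = 3.
2 is placed in column 3; hence (5,3) = 1.
Column 1 already has 3, which forces (2,1) = 2.
Cage c's pair has product 6; hence (2,2) = 3.
2 is placed in row 2, which forces (2,4) = 1.
Row 2 already has 1; hence (2,5) = 4.
Cage g has product 160, so (3,2) = 2.
Row 3 now contains 2, so (3,5) = 1.
Row 4 now contains 4; hence (4,2) = 5.
Cage a has product 30, so (4,5) = 3.
Cage g needs product 160, leaving (5,2) = 4.
2 is placed in column 1, so (1,1) = 5.
Column 2 now contains 4, which forces (1,2) = 1.
Cage f needs sum 14, leaving (1,3) = 4.
Cage f needs sum 14, which forces (1,4) = 3.
The 4 cells of cage f must have sum 14, leaving (1,5) = 2.
4 is placed in row 2, so (2,3) = 5.
5 is placed in column 3, leaving (3,3) = 3.
3 is placed in column 4; hence (3,4) = 5.
Column 4 now contains 5, which forces (5,4) = 2.
Column 5 already has 2, leaving (5,5) = 5.
Completed grid: 5 1 4 3 2 / 2 3 5 1 4 / 4 2 3 5 1 / 1 5 2 4 3 / 3 4 1 2 5.

4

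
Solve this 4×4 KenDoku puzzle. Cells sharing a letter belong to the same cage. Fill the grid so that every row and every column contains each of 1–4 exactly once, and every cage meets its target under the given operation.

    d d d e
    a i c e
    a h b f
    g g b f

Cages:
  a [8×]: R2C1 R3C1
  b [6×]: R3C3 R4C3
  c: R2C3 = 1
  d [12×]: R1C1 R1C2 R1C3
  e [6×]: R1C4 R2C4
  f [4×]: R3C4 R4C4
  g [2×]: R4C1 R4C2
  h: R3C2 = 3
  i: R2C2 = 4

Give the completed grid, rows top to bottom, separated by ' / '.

Cage i is given, leaving R2C2 = 4.
Cage c is given, which forces R2C3 = 1.
Cage h is a single given cell, so R3C2 = 3.
Row 3 now contains 3, leaving R3C3 = 2.
Column 3 now contains 2, so R4C3 = 3.
The 3 cells of cage d must have product 12; hence R1C1 = 3.
3 is placed in column 2, so R1C2 = 1.
3 is placed in column 3, which forces R1C3 = 4.
Row 1 already has 3, leaving R1C4 = 2.
Row 2 already has 4; hence R2C1 = 2.
Column 4 already has 2, leaving R2C4 = 3.
Row 3 already has 2, which forces R3C1 = 4.
Row 3 now contains 4, which forces R3C4 = 1.
Column 1 already has 2, so R4C1 = 1.
Column 2 already has 1, leaving R4C2 = 2.
Column 4 now contains 1; hence R4C4 = 4.

3 1 4 2 / 2 4 1 3 / 4 3 2 1 / 1 2 3 4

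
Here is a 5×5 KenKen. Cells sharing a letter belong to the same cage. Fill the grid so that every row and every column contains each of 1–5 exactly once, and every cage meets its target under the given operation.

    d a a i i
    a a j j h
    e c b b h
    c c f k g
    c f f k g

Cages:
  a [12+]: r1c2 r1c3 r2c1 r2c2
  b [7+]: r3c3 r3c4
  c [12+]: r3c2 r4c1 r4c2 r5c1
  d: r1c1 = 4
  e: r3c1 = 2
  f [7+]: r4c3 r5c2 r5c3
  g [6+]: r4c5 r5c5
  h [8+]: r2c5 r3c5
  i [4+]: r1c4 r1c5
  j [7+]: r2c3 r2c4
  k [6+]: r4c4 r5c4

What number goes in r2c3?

Cage d is given, which forces r1c1 = 4.
E is a freebie, so r3c1 = 2.
The only place for 1 in row 3 is r3c2.
In row 2, 1 can only go at r2c1, so r2c1 = 1.
Column 1 now contains 1, so r4c1 = 5.
Cage c has sum 12, so r4c2 = 3.
The 4 cells of cage c must have sum 12, which forces r5c1 = 3.
Column 2 now contains 3, so r2c2 = 4.
4 is placed in column 2; hence r5c2 = 2.
2 is placed in column 2, so r1c2 = 5.
Cage a needs sum 12, leaving r1c3 = 2.
Column 3 now contains 2, which forces r2c3 = 5.
5 is placed in row 2, leaving r2c4 = 2.
5 is placed in row 2, leaving r2c5 = 3.
3 is placed in column 5, which forces r3c5 = 5.
Column 4 already has 2, which forces r4c4 = 1.
Row 4 already has 1, leaving r4c5 = 2.
5 is placed in column 5; hence r5c5 = 4.
1 is placed in column 4, so r1c4 = 3.
3 is placed in column 5; hence r1c5 = 1.
3 is placed in column 4; hence r3c4 = 4.
Row 4 already has 1, so r4c3 = 4.
4 is placed in row 5, leaving r5c3 = 1.
4 is placed in row 5, which forces r5c4 = 5.
4 is placed in row 3; hence r3c3 = 3.
Completed grid: 4 5 2 3 1 / 1 4 5 2 3 / 2 1 3 4 5 / 5 3 4 1 2 / 3 2 1 5 4.

5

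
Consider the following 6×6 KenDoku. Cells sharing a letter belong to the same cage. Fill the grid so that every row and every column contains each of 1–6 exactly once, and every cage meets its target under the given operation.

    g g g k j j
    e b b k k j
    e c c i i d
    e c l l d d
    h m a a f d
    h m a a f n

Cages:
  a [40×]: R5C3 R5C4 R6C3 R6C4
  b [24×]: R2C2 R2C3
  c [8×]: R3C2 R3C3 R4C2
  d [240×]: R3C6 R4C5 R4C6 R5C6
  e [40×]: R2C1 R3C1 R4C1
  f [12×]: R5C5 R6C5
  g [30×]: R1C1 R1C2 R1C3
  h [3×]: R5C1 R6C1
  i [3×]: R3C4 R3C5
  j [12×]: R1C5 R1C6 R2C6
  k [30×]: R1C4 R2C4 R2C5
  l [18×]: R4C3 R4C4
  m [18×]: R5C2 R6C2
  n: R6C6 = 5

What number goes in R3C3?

Cage n is a single given cell; hence R6C6 = 5.
Cage d has product 240, leaving R4C5 = 5.
In row 3, 5 can only go at R3C1, so R3C1 = 5.
Row 2 needs a 5, and only R2C4 is open for it.
Cage a needs product 40; hence R5C3 = 5.
Cage g has product 30; hence R1C2 = 5.
Row 3 needs a 6, and only R3C6 is open for it.
The only place for 1 in row 4 is R4C2.
In column 1, 6 can only go at R1C1, so R1C1 = 6.
The 3 cells of cage g must have product 30, which forces R1C3 = 1.
Row 2 needs a 1, and only R2C6 is open for it.
The only place for 2 in row 1 is R1C4.
The 3 cells of cage k must have product 30, leaving R2C5 = 3.
Column 5 already has 3; hence R3C5 = 1.
The 4 cells of cage a must have product 40, leaving R6C3 = 2.
Column 5 already has 3, which forces R1C5 = 4.
The 3 cells of cage j must have product 12; hence R1C6 = 3.
Cage c needs product 8; hence R3C2 = 2.
2 is placed in column 3, so R3C3 = 4.
1 is placed in row 3; hence R3C4 = 3.
Column 4 now contains 3; hence R4C4 = 6.
Cage f's pair has product 12, leaving R5C5 = 2.
2 is placed in row 5, which forces R5C6 = 4.
The two cells of cage f must have product 12; hence R6C5 = 6.
Cage b's pair has product 24; hence R2C2 = 4.
Column 3 already has 4, leaving R2C3 = 6.
6 is placed in row 4, so R4C3 = 3.
Column 6 already has 4, so R4C6 = 2.
Cage m's pair has product 18, which forces R5C2 = 6.
Row 5 already has 4, which forces R5C4 = 1.
6 is placed in row 6, so R6C2 = 3.
The 4 cells of cage a must have product 40; hence R6C4 = 4.
Row 2 now contains 4; hence R2C1 = 2.
2 is placed in row 4; hence R4C1 = 4.
Row 5 already has 1, leaving R5C1 = 3.
3 is placed in row 6; hence R6C1 = 1.
Filled in: 6 5 1 2 4 3 / 2 4 6 5 3 1 / 5 2 4 3 1 6 / 4 1 3 6 5 2 / 3 6 5 1 2 4 / 1 3 2 4 6 5.

4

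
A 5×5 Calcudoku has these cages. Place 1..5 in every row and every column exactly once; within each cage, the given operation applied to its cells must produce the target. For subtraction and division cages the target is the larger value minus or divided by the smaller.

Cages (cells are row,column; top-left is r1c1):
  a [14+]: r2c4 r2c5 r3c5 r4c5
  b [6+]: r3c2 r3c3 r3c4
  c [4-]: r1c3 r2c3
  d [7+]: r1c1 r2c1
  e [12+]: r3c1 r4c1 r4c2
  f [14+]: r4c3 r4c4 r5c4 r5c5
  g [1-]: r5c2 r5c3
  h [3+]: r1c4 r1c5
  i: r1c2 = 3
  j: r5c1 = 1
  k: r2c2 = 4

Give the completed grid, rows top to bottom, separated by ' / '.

4 3 5 2 1 / 3 4 1 5 2 / 5 1 2 3 4 / 2 5 4 1 3 / 1 2 3 4 5

I is a freebie, so r1c2 = 3.
K is a freebie, which forces r2c2 = 4.
Column 2 now contains 4, leaving r4c2 = 5.
Cage j is a single given cell, so r5c1 = 1.
1 is placed in row 5, so r5c2 = 2.
2 is placed in column 2, which forces r3c2 = 1.
The two cells of cage g must have difference 1, leaving r5c3 = 3.
Column 3 now contains 3, which forces r3c3 = 2.
Cage b needs sum 6, leaving r3c4 = 3.
The only place for 4 in row 1 is r1c1.
The two cells of cage d must have sum 7, leaving r2c1 = 3.
Column 1 already has 4, leaving r3c1 = 5.
Row 3 now contains 5, which forces r3c5 = 4.
Cage e needs sum 12, leaving r4c1 = 2.
4 is placed in column 5; hence r5c5 = 5.
Cage a has sum 14, leaving r2c4 = 5.
Cage a has sum 14, so r2c5 = 2.
Cage f has sum 14, which forces r4c3 = 4.
Cage f needs sum 14, leaving r4c4 = 1.
Cage a needs sum 14, so r4c5 = 3.
Row 5 now contains 5; hence r5c4 = 4.
Cage c needs two cells with difference 4, so r1c3 = 5.
1 is placed in column 4, leaving r1c4 = 2.
2 is placed in column 5, so r1c5 = 1.
Row 2 already has 5; hence r2c3 = 1.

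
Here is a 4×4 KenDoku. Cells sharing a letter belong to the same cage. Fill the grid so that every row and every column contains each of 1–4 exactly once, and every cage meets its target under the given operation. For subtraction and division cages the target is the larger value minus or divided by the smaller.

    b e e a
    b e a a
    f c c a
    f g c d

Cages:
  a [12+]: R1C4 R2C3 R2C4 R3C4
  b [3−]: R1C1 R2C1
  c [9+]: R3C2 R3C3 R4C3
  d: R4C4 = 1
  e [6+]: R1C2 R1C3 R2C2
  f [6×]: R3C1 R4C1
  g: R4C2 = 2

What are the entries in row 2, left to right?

4 1 3 2

Cage g is given, leaving R4C2 = 2.
Cage d is given, so R4C4 = 1.
The 4 cells of cage a must have sum 12, which forces R2C3 = 3.
Cage f's pair has product 6, leaving R3C1 = 2.
Row 3 already has 2; hence R3C3 = 1.
2 is placed in row 4, so R4C1 = 3.
Column 3 already has 3, leaving R4C3 = 4.
The 3 cells of cage e must have sum 6; hence R1C2 = 3.
Column 3 already has 1, leaving R1C3 = 2.
Row 1 already has 2; hence R1C4 = 4.
Row 2 now contains 3, leaving R2C2 = 1.
Column 4 already has 4, leaving R2C4 = 2.
The 3 cells of cage c must have sum 9, which forces R3C2 = 4.
Column 4 already has 4, so R3C4 = 3.
Row 1 now contains 4, so R1C1 = 1.
1 is placed in row 2; hence R2C1 = 4.
Filled in: 1 3 2 4 / 4 1 3 2 / 2 4 1 3 / 3 2 4 1.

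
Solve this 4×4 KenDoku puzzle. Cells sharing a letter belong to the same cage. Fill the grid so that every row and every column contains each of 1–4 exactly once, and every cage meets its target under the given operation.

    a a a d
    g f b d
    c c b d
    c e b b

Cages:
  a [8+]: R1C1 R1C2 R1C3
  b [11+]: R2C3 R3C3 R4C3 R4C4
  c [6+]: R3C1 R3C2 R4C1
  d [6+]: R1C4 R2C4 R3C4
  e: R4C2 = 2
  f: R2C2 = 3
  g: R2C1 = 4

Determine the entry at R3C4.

3

Cage g is a single given cell, which forces R2C1 = 4.
Cage f is given; hence R2C2 = 3.
Cage e is a single given cell, so R4C2 = 2.
Cage c has sum 6, which forces R3C1 = 2.
2 is placed in column 2, leaving R3C2 = 1.
Row 3 already has 1, so R3C4 = 3.
Cage c needs sum 6, so R4C1 = 3.
3 is placed in column 4, so R4C4 = 4.
3 is placed in column 1, leaving R1C1 = 1.
1 is placed in column 2, which forces R1C2 = 4.
Cage a has sum 8; hence R1C3 = 3.
1 is placed in row 1, so R1C4 = 2.
Cage b needs sum 11; hence R2C3 = 2.
2 is placed in column 4, which forces R2C4 = 1.
Row 3 already has 3, so R3C3 = 4.
Row 4 now contains 4, leaving R4C3 = 1.
Filled in: 1 4 3 2 / 4 3 2 1 / 2 1 4 3 / 3 2 1 4.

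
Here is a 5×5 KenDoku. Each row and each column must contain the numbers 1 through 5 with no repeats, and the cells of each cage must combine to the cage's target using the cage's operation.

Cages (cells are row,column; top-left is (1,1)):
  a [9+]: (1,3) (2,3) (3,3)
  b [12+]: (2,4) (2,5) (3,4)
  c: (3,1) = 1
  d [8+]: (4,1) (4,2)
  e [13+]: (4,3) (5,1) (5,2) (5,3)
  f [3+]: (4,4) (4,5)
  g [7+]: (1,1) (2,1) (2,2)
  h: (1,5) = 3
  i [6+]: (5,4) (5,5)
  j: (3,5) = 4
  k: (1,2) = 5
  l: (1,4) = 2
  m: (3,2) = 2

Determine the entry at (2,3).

K is a freebie, which forces (1,2) = 5.
Cage l is given; hence (1,4) = 2.
H is a freebie, so (1,5) = 3.
C is a freebie, so (3,1) = 1.
Cage m is a single given cell, which forces (3,2) = 2.
Cage j is a single given cell, which forces (3,5) = 4.
Column 2 now contains 5; hence (4,2) = 3.
Column 4 already has 2, which forces (4,4) = 1.
1 is placed in row 4; hence (4,5) = 2.
Column 1 now contains 1, leaving (1,1) = 4.
Row 1 now contains 4, leaving (1,3) = 1.
The 3 cells of cage g must have sum 7, leaving (2,1) = 2.
Cage g has sum 7, so (2,2) = 1.
The 3 cells of cage b must have sum 12, leaving (2,4) = 4.
Column 5 already has 4, so (2,5) = 5.
Cage b has sum 12, leaving (3,4) = 3.
Row 4 now contains 3; hence (4,1) = 5.
Row 4 already has 5; hence (4,3) = 4.
Column 1 already has 5, leaving (5,1) = 3.
Column 2 now contains 1; hence (5,2) = 4.
Cage i's pair has sum 6; hence (5,4) = 5.
The two cells of cage i must have sum 6, so (5,5) = 1.
5 is placed in row 2, which forces (2,3) = 3.
Row 3 now contains 3, so (3,3) = 5.
Row 5 now contains 5, leaving (5,3) = 2.
The full grid is 4 5 1 2 3 / 2 1 3 4 5 / 1 2 5 3 4 / 5 3 4 1 2 / 3 4 2 5 1.

3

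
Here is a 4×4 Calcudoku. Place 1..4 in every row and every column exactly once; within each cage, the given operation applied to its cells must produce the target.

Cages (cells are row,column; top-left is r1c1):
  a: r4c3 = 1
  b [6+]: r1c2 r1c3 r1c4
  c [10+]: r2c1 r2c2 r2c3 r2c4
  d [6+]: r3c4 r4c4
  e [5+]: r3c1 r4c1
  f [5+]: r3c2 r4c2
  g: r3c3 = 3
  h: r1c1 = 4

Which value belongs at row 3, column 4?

Cage h is a single given cell, which forces r1c1 = 4.
Cage g is a single given cell; hence r3c3 = 3.
Cage a is given, leaving r4c3 = 1.
1 is placed in column 3, leaving r1c3 = 2.
Column 3 already has 2, so r2c3 = 4.
Cage e's pair has sum 5, which forces r3c1 = 2.
2 is placed in row 3, which forces r3c2 = 1.
2 is placed in row 3; hence r3c4 = 4.
The two cells of cage e must have sum 5; hence r4c1 = 3.
Row 4 already has 3, leaving r4c2 = 4.
4 is placed in column 4, so r4c4 = 2.
Column 2 now contains 1, leaving r1c2 = 3.
The 3 cells of cage b must have sum 6, leaving r1c4 = 1.
Column 1 now contains 3; hence r2c1 = 1.
The 4 cells of cage c must have sum 10, so r2c2 = 2.
Cage c needs sum 10, which forces r2c4 = 3.
Completed grid: 4 3 2 1 / 1 2 4 3 / 2 1 3 4 / 3 4 1 2.

4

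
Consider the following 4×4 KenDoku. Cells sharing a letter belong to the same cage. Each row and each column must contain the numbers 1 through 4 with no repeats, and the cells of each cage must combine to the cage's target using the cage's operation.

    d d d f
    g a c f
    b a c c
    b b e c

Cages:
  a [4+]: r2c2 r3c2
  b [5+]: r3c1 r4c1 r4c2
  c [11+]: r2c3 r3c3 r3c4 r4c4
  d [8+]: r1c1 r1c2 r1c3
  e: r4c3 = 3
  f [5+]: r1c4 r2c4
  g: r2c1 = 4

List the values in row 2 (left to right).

4 1 2 3

Cage g is given, leaving r2c1 = 4.
Cage e is given, so r4c3 = 3.
The 3 cells of cage b must have sum 5, leaving r3c1 = 2.
The 4 cells of cage c must have sum 11, leaving r3c3 = 4.
Row 4 already has 3; hence r4c1 = 1.
The 3 cells of cage b must have sum 5, so r4c2 = 2.
2 is placed in row 4, so r4c4 = 4.
1 is placed in column 1, leaving r1c1 = 3.
Cage d needs sum 8, leaving r1c2 = 4.
Column 3 already has 4, which forces r1c3 = 1.
Row 1 now contains 3, which forces r1c4 = 2.
Cage c has sum 11, which forces r2c3 = 2.
2 is placed in column 4, leaving r2c4 = 3.
Cage c needs sum 11, so r3c4 = 1.
Row 2 already has 3, so r2c2 = 1.
Row 3 now contains 1; hence r3c2 = 3.
Completed grid: 3 4 1 2 / 4 1 2 3 / 2 3 4 1 / 1 2 3 4.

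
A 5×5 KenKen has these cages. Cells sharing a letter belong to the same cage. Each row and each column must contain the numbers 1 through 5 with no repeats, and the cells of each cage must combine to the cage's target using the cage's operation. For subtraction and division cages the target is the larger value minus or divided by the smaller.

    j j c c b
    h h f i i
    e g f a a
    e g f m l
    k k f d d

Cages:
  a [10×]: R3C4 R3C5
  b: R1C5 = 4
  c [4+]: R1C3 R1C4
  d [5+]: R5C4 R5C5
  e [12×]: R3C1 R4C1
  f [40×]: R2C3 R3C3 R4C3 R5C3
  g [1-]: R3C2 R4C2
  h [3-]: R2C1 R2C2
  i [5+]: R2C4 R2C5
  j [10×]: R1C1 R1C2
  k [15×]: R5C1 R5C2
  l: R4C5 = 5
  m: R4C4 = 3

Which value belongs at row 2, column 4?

2

Cage b is given; hence R1C5 = 4.
Cage m is given, leaving R4C4 = 3.
L is a freebie, leaving R4C5 = 5.
The two cells of cage c must have sum 4, which forces R1C3 = 3.
Column 4 already has 3; hence R1C4 = 1.
Cage e's pair has product 12, which forces R3C1 = 3.
Cage a needs two cells with product 10, leaving R3C4 = 5.
Column 5 now contains 5, which forces R3C5 = 2.
Row 4 already has 3; hence R4C1 = 4.
Column 1 now contains 3; hence R5C1 = 5.
5 is placed in row 5, so R5C2 = 3.
Row 5 already has 3; hence R5C5 = 1.
Column 1 already has 5; hence R1C1 = 2.
Cage j needs two cells with product 10; hence R1C2 = 5.
Column 1 now contains 2, which forces R2C1 = 1.
5 is placed in column 2, leaving R2C2 = 4.
Cage f has product 40; hence R2C3 = 5.
The two cells of cage i must have sum 5, leaving R2C4 = 2.
Column 5 already has 1, so R2C5 = 3.
2 is placed in row 3; hence R3C2 = 1.
Row 3 already has 1, leaving R3C3 = 4.
The two cells of cage g must have difference 1, leaving R4C2 = 2.
Row 4 already has 2, so R4C3 = 1.
4 is placed in column 3; hence R5C3 = 2.
Cage d needs two cells with sum 5, leaving R5C4 = 4.
Filled in: 2 5 3 1 4 / 1 4 5 2 3 / 3 1 4 5 2 / 4 2 1 3 5 / 5 3 2 4 1.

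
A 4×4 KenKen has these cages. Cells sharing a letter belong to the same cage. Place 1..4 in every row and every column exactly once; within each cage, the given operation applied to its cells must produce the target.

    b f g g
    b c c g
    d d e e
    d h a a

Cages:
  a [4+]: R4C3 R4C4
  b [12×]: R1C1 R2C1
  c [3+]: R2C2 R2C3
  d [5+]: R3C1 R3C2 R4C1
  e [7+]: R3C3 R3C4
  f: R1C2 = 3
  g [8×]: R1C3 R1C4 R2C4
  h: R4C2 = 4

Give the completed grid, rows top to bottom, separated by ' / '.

4 3 1 2 / 3 1 2 4 / 1 2 4 3 / 2 4 3 1

F is a freebie; hence R1C2 = 3.
H is a freebie, so R4C2 = 4.
Row 1 already has 3, leaving R1C1 = 4.
Cage b's pair has product 12, leaving R2C1 = 3.
3 is placed in column 1, leaving R3C1 = 1.
1 is placed in row 3, which forces R3C2 = 2.
Column 1 already has 1, leaving R4C1 = 2.
Column 2 already has 2, leaving R2C2 = 1.
Cage c's pair has sum 3; hence R2C3 = 2.
The 3 cells of cage g must have product 8, leaving R2C4 = 4.
4 is placed in column 4; hence R3C4 = 3.
Column 4 now contains 3, so R4C4 = 1.
2 is placed in column 3, leaving R1C3 = 1.
Column 4 now contains 1; hence R1C4 = 2.
Row 3 already has 3, so R3C3 = 4.
Row 4 already has 1, which forces R4C3 = 3.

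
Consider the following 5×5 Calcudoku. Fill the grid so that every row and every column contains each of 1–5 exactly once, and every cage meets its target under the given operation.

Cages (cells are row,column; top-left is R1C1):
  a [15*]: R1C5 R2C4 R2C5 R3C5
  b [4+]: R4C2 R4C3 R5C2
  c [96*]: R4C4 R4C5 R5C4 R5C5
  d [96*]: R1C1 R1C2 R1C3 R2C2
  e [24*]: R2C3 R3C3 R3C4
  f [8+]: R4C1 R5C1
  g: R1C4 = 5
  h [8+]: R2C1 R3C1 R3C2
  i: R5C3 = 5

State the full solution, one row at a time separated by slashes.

Cage g is a single given cell; hence R1C4 = 5.
The 4 cells of cage d must have product 96, leaving R2C2 = 4.
Cage a needs product 15, leaving R2C4 = 1.
Cage b has sum 4, so R4C2 = 2.
Cage b has sum 4, so R4C3 = 1.
The 3 cells of cage b must have sum 4, which forces R5C2 = 1.
Cage i is a single given cell, leaving R5C3 = 5.
Column 2 now contains 2, so R1C2 = 3.
Row 1 already has 3, leaving R1C5 = 1.
Column 2 now contains 3, so R3C2 = 5.
Row 3 now contains 5, which forces R3C5 = 3.
Cage f needs two cells with sum 8, which forces R4C1 = 5.
Column 5 already has 3, which forces R4C5 = 4.
Row 5 already has 5, leaving R5C1 = 3.
Column 5 now contains 4, which forces R5C5 = 2.
3 is placed in column 1, so R2C1 = 2.
Cage e has product 24, which forces R2C3 = 3.
Column 5 already has 3, which forces R2C5 = 5.
Cage h needs sum 8, which forces R3C1 = 1.
4 is placed in row 4; hence R4C4 = 3.
Row 5 now contains 2, which forces R5C4 = 4.
2 is placed in column 1; hence R1C1 = 4.
Cage d has product 96, which forces R1C3 = 2.
The 3 cells of cage e must have product 24; hence R3C3 = 4.
Column 4 now contains 4, leaving R3C4 = 2.

4 3 2 5 1 / 2 4 3 1 5 / 1 5 4 2 3 / 5 2 1 3 4 / 3 1 5 4 2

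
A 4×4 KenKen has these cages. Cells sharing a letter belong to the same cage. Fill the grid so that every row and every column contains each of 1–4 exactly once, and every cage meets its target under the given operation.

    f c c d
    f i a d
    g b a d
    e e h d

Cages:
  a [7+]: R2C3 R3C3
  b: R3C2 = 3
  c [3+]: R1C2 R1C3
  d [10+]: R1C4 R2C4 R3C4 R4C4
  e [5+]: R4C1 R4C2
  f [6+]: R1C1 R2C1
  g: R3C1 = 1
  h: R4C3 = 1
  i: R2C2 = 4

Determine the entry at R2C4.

1

Cage i is given, leaving R2C2 = 4.
Row 2 now contains 4; hence R2C3 = 3.
Cage g is given, leaving R3C1 = 1.
Cage b is a single given cell, which forces R3C2 = 3.
3 is placed in column 3, leaving R3C3 = 4.
4 is placed in row 3, so R3C4 = 2.
Cage h is a single given cell, which forces R4C3 = 1.
The two cells of cage f must have sum 6, which forces R1C1 = 4.
The two cells of cage c must have sum 3; hence R1C2 = 1.
1 is placed in column 3, so R1C3 = 2.
Row 1 already has 4; hence R1C4 = 3.
Row 2 now contains 4, so R2C1 = 2.
Column 4 already has 2, which forces R2C4 = 1.
The two cells of cage e must have sum 5, which forces R4C1 = 3.
Row 4 now contains 1, so R4C2 = 2.
Column 4 already has 3, so R4C4 = 4.
Filled in: 4 1 2 3 / 2 4 3 1 / 1 3 4 2 / 3 2 1 4.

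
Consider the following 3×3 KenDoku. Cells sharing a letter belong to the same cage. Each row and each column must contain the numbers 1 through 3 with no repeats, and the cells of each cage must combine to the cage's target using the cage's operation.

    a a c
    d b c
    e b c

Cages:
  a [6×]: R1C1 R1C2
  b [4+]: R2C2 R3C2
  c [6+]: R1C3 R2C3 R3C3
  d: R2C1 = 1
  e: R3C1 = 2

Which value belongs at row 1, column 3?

Cage d is given; hence R2C1 = 1.
Row 2 now contains 1, which forces R2C2 = 3.
Row 2 now contains 3, which forces R2C3 = 2.
Cage e is a single given cell, leaving R3C1 = 2.
3 is placed in column 2; hence R3C2 = 1.
1 is placed in row 3; hence R3C3 = 3.
Column 1 now contains 2; hence R1C1 = 3.
3 is placed in column 2, leaving R1C2 = 2.
Column 3 now contains 3, so R1C3 = 1.
Filled in: 3 2 1 / 1 3 2 / 2 1 3.

1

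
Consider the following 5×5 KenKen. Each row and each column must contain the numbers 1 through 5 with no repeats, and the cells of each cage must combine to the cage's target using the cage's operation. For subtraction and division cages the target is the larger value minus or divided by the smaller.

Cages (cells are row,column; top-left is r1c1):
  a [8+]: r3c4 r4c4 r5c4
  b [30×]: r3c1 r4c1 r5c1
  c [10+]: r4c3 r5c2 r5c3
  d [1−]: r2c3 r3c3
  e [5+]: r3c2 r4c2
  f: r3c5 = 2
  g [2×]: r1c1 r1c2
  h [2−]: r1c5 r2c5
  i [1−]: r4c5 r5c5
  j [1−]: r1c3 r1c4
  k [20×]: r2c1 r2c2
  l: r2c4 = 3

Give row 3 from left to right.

Cage l is given; hence r2c4 = 3.
Cage f is a single given cell; hence r3c5 = 2.
Cage h's pair has difference 2, which forces r1c5 = 3.
The only place for 1 in row 2 is r2c5.
Row 2 needs a 2, and only r2c3 is open for it.
The only place for 4 in row 3 is r3c2.
The two cells of cage k must have product 20, leaving r2c1 = 4.
4 is placed in column 2; hence r2c2 = 5.
Cage e's pair has sum 5; hence r4c2 = 1.
Cage g's pair has product 2, so r1c1 = 1.
Column 2 already has 1, which forces r1c2 = 2.
Column 2 already has 2; hence r5c2 = 3.
Cage c needs sum 10, leaving r4c3 = 3.
The 3 cells of cage c must have sum 10; hence r5c3 = 4.
Row 5 now contains 4; hence r5c5 = 5.
4 is placed in column 3, which forces r1c3 = 5.
Cage j's pair has difference 1; hence r1c4 = 4.
Cage b has product 30, so r3c1 = 3.
Column 3 now contains 3, which forces r3c3 = 1.
1 is placed in row 3, which forces r3c4 = 5.
Cage b has product 30, so r4c1 = 5.
Column 4 already has 5, which forces r4c4 = 2.
Column 5 now contains 5, leaving r4c5 = 4.
Row 5 now contains 5, leaving r5c1 = 2.
Column 4 already has 2, so r5c4 = 1.
Filled in: 1 2 5 4 3 / 4 5 2 3 1 / 3 4 1 5 2 / 5 1 3 2 4 / 2 3 4 1 5.

3 4 1 5 2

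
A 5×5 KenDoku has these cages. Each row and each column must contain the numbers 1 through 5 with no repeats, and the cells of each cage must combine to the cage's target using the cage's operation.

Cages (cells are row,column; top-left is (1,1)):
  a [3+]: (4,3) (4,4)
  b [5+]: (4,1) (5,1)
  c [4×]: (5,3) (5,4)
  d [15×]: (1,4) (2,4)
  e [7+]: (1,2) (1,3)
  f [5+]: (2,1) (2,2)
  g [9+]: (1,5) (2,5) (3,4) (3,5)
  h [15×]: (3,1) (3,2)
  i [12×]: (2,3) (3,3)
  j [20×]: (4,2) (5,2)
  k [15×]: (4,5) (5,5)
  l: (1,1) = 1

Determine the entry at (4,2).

4

L is a freebie, leaving (1,1) = 1.
Row 2 needs a 5, and only (2,4) is open for it.
Column 4 already has 5, so (1,4) = 3.
The only place for 4 in row 1 is (1,5).
Row 3 needs a 2, and only (3,4) is open for it.
Cage g needs sum 9, leaving (2,5) = 2.
Cage g needs sum 9; hence (3,5) = 1.
Cage a's pair has sum 3, leaving (4,3) = 2.
Column 4 now contains 2, leaving (4,4) = 1.
Column 4 already has 1, so (5,4) = 4.
The two cells of cage e must have sum 7, so (1,2) = 2.
Column 3 now contains 2, leaving (1,3) = 5.
The two cells of cage f must have sum 5, so (2,1) = 4.
The two cells of cage f must have sum 5; hence (2,2) = 1.
Row 2 already has 4, leaving (2,3) = 3.
Column 3 already has 3, which forces (3,3) = 4.
2 is placed in row 4, so (4,1) = 3.
Cage j needs two cells with product 20, which forces (4,2) = 4.
3 is placed in row 4, which forces (4,5) = 5.
Cage b's pair has sum 5, leaving (5,1) = 2.
4 is placed in row 5, leaving (5,2) = 5.
4 is placed in row 5, which forces (5,3) = 1.
5 is placed in column 5, which forces (5,5) = 3.
3 is placed in column 1, leaving (3,1) = 5.
Column 2 now contains 5, which forces (3,2) = 3.
Completed grid: 1 2 5 3 4 / 4 1 3 5 2 / 5 3 4 2 1 / 3 4 2 1 5 / 2 5 1 4 3.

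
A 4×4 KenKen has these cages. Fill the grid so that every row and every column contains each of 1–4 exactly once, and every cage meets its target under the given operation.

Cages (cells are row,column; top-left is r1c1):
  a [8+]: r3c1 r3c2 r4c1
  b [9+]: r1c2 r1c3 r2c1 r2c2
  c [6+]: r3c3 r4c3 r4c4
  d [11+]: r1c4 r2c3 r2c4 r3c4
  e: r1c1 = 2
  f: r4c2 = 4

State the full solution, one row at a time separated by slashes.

Cage e is a single given cell, which forces r1c1 = 2.
F is a freebie; hence r4c2 = 4.
The 3 cells of cage a must have sum 8, leaving r3c1 = 4.
The only place for 2 in column 2 is r2c2.
Cage b has sum 9, leaving r2c1 = 3.
Row 2 already has 3, which forces r2c3 = 4.
Row 2 already has 4; hence r2c4 = 1.
3 is placed in column 1, which forces r4c1 = 1.
The 4 cells of cage d must have sum 11; hence r1c4 = 4.
The 3 cells of cage a must have sum 8, leaving r3c2 = 3.
Cage c has sum 6, so r3c3 = 1.
Cage d needs sum 11, which forces r3c4 = 2.
Column 4 already has 2, so r4c4 = 3.
Column 2 now contains 3, leaving r1c2 = 1.
1 is placed in column 3; hence r1c3 = 3.
3 is placed in row 4, which forces r4c3 = 2.

2 1 3 4 / 3 2 4 1 / 4 3 1 2 / 1 4 2 3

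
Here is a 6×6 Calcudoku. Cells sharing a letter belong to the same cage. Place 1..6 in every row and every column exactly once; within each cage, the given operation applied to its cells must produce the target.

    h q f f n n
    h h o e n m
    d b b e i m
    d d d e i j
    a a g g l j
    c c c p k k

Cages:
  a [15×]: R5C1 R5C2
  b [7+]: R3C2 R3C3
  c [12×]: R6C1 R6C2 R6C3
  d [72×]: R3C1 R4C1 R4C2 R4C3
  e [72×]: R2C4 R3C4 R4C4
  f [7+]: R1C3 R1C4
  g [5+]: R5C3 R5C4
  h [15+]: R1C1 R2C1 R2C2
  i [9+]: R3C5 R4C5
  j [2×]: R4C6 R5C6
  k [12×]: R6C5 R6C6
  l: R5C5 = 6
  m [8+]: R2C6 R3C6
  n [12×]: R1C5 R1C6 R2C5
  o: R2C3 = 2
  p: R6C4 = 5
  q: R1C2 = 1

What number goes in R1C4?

2

Cage q is given, so R1C2 = 1.
Cage o is given, so R2C3 = 2.
Cage l is a single given cell; hence R5C5 = 6.
P is a freebie, which forces R6C4 = 5.
The 3 cells of cage n must have product 12, which forces R2C5 = 1.
Row 4 needs a 5, and only R4C5 is open for it.
Column 5 now contains 5, so R3C5 = 4.
Column 4 needs a 1, and only R5C4 is open for it.
Cage j needs two cells with product 2, leaving R4C6 = 1.
Cage g's pair has sum 5, which forces R5C3 = 4.
Row 5 already has 1, leaving R5C6 = 2.
The only place for 2 in column 4 is R1C4.
Cage f needs two cells with sum 7, leaving R1C3 = 5.
Row 1 now contains 2, so R1C5 = 3.
Cage n has product 12; hence R1C6 = 4.
Column 3 already has 5, leaving R3C3 = 1.
3 is placed in column 5; hence R6C5 = 2.
4 is placed in column 6, leaving R6C6 = 6.
Row 1 now contains 4; hence R1C1 = 6.
The two cells of cage b must have sum 7; hence R3C2 = 6.
6 is placed in row 3; hence R3C4 = 3.
Row 3 already has 3, which forces R3C6 = 5.
Cage c has product 12; hence R6C1 = 1.
Cage c has product 12; hence R6C2 = 4.
Row 6 now contains 6, leaving R6C3 = 3.
The 3 cells of cage h must have sum 15, leaving R2C1 = 4.
Column 2 now contains 4, leaving R2C2 = 5.
Row 2 now contains 4, which forces R2C4 = 6.
5 is placed in column 6; hence R2C6 = 3.
Row 3 already has 3, which forces R3C1 = 2.
Cage d has product 72; hence R4C1 = 3.
Column 2 now contains 4, which forces R4C2 = 2.
Column 3 now contains 3, leaving R4C3 = 6.
Column 4 already has 6, which forces R4C4 = 4.
Column 1 now contains 3, leaving R5C1 = 5.
5 is placed in column 2, which forces R5C2 = 3.
The full grid is 6 1 5 2 3 4 / 4 5 2 6 1 3 / 2 6 1 3 4 5 / 3 2 6 4 5 1 / 5 3 4 1 6 2 / 1 4 3 5 2 6.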